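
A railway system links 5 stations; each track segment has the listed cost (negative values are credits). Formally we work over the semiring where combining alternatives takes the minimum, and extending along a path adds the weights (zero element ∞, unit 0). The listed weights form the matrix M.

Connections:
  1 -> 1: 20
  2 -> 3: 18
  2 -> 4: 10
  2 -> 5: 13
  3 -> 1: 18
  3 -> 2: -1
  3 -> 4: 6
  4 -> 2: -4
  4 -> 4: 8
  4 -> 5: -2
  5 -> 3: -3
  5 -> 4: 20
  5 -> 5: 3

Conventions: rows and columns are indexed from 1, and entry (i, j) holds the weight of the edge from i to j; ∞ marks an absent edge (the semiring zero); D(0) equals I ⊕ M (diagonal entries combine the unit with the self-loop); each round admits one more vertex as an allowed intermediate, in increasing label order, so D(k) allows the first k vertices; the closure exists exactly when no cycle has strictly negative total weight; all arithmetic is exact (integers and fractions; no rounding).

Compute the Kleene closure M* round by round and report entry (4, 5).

D(0):
  [0, ∞, ∞, ∞, ∞]
  [∞, 0, 18, 10, 13]
  [18, -1, 0, 6, ∞]
  [∞, -4, ∞, 0, -2]
  [∞, ∞, -3, 20, 0]
D(1):
  [0, ∞, ∞, ∞, ∞]
  [∞, 0, 18, 10, 13]
  [18, -1, 0, 6, ∞]
  [∞, -4, ∞, 0, -2]
  [∞, ∞, -3, 20, 0]
D(2):
  [0, ∞, ∞, ∞, ∞]
  [∞, 0, 18, 10, 13]
  [18, -1, 0, 6, 12]
  [∞, -4, 14, 0, -2]
  [∞, ∞, -3, 20, 0]
D(3):
  [0, ∞, ∞, ∞, ∞]
  [36, 0, 18, 10, 13]
  [18, -1, 0, 6, 12]
  [32, -4, 14, 0, -2]
  [15, -4, -3, 3, 0]
D(4):
  [0, ∞, ∞, ∞, ∞]
  [36, 0, 18, 10, 8]
  [18, -1, 0, 6, 4]
  [32, -4, 14, 0, -2]
  [15, -4, -3, 3, 0]
D(5):
  [0, ∞, ∞, ∞, ∞]
  [23, 0, 5, 10, 8]
  [18, -1, 0, 6, 4]
  [13, -6, -5, 0, -2]
  [15, -4, -3, 3, 0]
Answer: M*[4][5] = -2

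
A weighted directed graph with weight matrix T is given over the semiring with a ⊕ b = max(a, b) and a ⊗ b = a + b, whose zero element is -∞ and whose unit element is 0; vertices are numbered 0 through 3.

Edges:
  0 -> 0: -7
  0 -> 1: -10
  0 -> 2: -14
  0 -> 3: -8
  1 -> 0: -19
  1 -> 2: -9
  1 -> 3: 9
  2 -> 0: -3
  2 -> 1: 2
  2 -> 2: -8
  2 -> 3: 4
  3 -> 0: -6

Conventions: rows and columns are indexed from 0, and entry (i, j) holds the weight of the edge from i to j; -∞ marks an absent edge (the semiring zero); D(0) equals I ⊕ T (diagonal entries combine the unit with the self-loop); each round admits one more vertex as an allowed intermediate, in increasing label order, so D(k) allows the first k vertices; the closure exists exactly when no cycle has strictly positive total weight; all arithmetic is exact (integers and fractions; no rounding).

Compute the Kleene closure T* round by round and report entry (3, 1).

D(0):
  [0, -10, -14, -8]
  [-19, 0, -9, 9]
  [-3, 2, 0, 4]
  [-6, -∞, -∞, 0]
D(1):
  [0, -10, -14, -8]
  [-19, 0, -9, 9]
  [-3, 2, 0, 4]
  [-6, -16, -20, 0]
D(2):
  [0, -10, -14, -1]
  [-19, 0, -9, 9]
  [-3, 2, 0, 11]
  [-6, -16, -20, 0]
D(3):
  [0, -10, -14, -1]
  [-12, 0, -9, 9]
  [-3, 2, 0, 11]
  [-6, -16, -20, 0]
D(4):
  [0, -10, -14, -1]
  [3, 0, -9, 9]
  [5, 2, 0, 11]
  [-6, -16, -20, 0]
Answer: T*[3][1] = -16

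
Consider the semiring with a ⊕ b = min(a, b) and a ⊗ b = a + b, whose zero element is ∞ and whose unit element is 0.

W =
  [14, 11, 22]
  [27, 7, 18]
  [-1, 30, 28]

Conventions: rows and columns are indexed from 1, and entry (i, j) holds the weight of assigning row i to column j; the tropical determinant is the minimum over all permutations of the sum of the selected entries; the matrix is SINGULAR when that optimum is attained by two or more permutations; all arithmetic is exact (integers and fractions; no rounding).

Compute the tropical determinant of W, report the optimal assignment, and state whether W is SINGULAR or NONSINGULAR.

σ = (1, 2, 3): 14 + 7 + 28 = 49
σ = (1, 3, 2): 14 + 18 + 30 = 62
σ = (2, 1, 3): 11 + 27 + 28 = 66
σ = (2, 3, 1): 11 + 18 + (-1) = 28
σ = (3, 1, 2): 22 + 27 + 30 = 79
σ = (3, 2, 1): 22 + 7 + (-1) = 28
Optimal value attained by: σ = (2, 3, 1).
Answer: det⊕(W) = 28; verdict: SINGULAR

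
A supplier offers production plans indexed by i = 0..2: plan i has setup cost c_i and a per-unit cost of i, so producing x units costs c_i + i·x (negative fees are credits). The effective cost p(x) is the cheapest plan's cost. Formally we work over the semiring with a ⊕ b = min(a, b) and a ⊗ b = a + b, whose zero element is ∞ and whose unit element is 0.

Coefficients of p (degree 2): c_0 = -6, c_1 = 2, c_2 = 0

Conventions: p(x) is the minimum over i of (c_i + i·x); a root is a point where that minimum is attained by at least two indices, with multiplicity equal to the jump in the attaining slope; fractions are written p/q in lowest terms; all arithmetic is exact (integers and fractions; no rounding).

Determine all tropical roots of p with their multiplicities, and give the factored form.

hull edge (i=0, c=-6) to (i=2, c=0): slope 3, span 2
Factored form: p(x) = 0 ⊗ (x ⊕ (-3)) ⊗ (x ⊕ (-3))
Answer: roots = -3 (mult 2)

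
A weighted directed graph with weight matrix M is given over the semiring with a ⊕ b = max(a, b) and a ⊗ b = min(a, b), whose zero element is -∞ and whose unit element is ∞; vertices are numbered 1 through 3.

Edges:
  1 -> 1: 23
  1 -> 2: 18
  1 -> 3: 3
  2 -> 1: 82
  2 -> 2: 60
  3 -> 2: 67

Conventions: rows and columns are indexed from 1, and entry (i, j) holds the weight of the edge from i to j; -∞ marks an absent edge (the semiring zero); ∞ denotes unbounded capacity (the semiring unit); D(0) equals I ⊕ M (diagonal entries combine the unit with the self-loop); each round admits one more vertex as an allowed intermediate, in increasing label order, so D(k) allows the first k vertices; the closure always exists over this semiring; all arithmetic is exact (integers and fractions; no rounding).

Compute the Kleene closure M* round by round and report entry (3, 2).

D(0):
  [∞, 18, 3]
  [82, ∞, -∞]
  [-∞, 67, ∞]
D(1):
  [∞, 18, 3]
  [82, ∞, 3]
  [-∞, 67, ∞]
D(2):
  [∞, 18, 3]
  [82, ∞, 3]
  [67, 67, ∞]
D(3):
  [∞, 18, 3]
  [82, ∞, 3]
  [67, 67, ∞]
Answer: M*[3][2] = 67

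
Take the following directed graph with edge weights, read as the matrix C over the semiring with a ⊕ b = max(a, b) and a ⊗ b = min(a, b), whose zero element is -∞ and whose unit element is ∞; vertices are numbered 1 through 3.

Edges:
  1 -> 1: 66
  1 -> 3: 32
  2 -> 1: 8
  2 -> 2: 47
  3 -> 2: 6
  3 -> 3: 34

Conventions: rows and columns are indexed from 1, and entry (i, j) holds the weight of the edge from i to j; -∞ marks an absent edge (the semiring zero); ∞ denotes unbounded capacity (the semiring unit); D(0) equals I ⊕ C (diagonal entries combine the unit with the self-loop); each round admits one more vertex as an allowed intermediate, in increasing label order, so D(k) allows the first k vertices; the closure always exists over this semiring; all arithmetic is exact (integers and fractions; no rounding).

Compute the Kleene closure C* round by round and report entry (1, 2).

D(0):
  [∞, -∞, 32]
  [8, ∞, -∞]
  [-∞, 6, ∞]
D(1):
  [∞, -∞, 32]
  [8, ∞, 8]
  [-∞, 6, ∞]
D(2):
  [∞, -∞, 32]
  [8, ∞, 8]
  [6, 6, ∞]
D(3):
  [∞, 6, 32]
  [8, ∞, 8]
  [6, 6, ∞]
Answer: C*[1][2] = 6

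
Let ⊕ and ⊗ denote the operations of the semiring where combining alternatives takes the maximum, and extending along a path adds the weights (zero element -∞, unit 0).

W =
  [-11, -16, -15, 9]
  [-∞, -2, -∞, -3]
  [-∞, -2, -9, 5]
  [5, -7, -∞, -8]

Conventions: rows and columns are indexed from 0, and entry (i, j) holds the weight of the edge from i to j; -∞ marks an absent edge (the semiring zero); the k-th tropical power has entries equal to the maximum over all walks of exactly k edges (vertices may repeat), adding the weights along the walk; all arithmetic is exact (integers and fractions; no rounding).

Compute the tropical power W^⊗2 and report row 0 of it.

W^⊗2:
  [14, 2, -24, 1]
  [2, -4, -∞, -5]
  [10, -2, -18, -3]
  [-3, -9, -10, 14]
Answer: row 0 of W^⊗2 = [14, 2, -24, 1]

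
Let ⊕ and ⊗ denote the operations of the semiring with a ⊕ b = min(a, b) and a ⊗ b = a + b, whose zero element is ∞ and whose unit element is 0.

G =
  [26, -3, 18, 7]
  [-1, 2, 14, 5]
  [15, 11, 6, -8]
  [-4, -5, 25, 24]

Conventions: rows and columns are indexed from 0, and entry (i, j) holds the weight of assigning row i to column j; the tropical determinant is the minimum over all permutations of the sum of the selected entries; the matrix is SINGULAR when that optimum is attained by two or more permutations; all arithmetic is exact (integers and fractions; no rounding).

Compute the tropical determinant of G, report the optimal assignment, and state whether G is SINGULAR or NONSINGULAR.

σ = (0, 1, 2, 3): 26 + 2 + 6 + 24 = 58
σ = (0, 1, 3, 2): 26 + 2 + (-8) + 25 = 45
σ = (0, 2, 1, 3): 26 + 14 + 11 + 24 = 75
σ = (0, 2, 3, 1): 26 + 14 + (-8) + (-5) = 27
σ = (0, 3, 1, 2): 26 + 5 + 11 + 25 = 67
σ = (0, 3, 2, 1): 26 + 5 + 6 + (-5) = 32
σ = (1, 0, 2, 3): (-3) + (-1) + 6 + 24 = 26
σ = (1, 0, 3, 2): (-3) + (-1) + (-8) + 25 = 13
σ = (1, 2, 0, 3): (-3) + 14 + 15 + 24 = 50
σ = (1, 2, 3, 0): (-3) + 14 + (-8) + (-4) = -1
σ = (1, 3, 0, 2): (-3) + 5 + 15 + 25 = 42
σ = (1, 3, 2, 0): (-3) + 5 + 6 + (-4) = 4
σ = (2, 0, 1, 3): 18 + (-1) + 11 + 24 = 52
σ = (2, 0, 3, 1): 18 + (-1) + (-8) + (-5) = 4
σ = (2, 1, 0, 3): 18 + 2 + 15 + 24 = 59
σ = (2, 1, 3, 0): 18 + 2 + (-8) + (-4) = 8
σ = (2, 3, 0, 1): 18 + 5 + 15 + (-5) = 33
σ = (2, 3, 1, 0): 18 + 5 + 11 + (-4) = 30
σ = (3, 0, 1, 2): 7 + (-1) + 11 + 25 = 42
σ = (3, 0, 2, 1): 7 + (-1) + 6 + (-5) = 7
σ = (3, 1, 0, 2): 7 + 2 + 15 + 25 = 49
σ = (3, 1, 2, 0): 7 + 2 + 6 + (-4) = 11
σ = (3, 2, 0, 1): 7 + 14 + 15 + (-5) = 31
σ = (3, 2, 1, 0): 7 + 14 + 11 + (-4) = 28
Optimal value attained by: σ = (1, 2, 3, 0).
Answer: det⊕(G) = -1; verdict: NONSINGULAR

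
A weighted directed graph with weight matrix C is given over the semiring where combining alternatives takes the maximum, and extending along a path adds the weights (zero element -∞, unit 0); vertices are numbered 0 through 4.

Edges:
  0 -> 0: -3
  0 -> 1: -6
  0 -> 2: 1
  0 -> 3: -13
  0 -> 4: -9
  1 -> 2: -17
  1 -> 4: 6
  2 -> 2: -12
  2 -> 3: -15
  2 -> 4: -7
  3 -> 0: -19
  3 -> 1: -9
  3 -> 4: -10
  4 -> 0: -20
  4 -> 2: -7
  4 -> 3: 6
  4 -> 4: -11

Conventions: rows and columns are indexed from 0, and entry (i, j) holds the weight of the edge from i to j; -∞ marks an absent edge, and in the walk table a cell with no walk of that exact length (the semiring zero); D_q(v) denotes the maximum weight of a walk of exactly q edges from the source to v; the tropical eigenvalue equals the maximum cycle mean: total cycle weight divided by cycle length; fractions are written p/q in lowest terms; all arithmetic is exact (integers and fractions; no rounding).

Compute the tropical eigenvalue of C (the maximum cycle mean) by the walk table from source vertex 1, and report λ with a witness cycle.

q=0: [-∞, 0, -∞, -∞, -∞]
q=1: [-∞, -∞, -17, -∞, 6]
q=2: [-14, -∞, -1, 12, -5]
q=3: [-7, 3, -12, 1, 2]
q=4: [-10, -8, -5, 8, 9]
q=5: [-11, -1, 2, 15, -2]
Optimal cycle mean attained by: cycle 1->4->3->1, total 6 + 6 + (-9), length 3.
Answer: λ = 1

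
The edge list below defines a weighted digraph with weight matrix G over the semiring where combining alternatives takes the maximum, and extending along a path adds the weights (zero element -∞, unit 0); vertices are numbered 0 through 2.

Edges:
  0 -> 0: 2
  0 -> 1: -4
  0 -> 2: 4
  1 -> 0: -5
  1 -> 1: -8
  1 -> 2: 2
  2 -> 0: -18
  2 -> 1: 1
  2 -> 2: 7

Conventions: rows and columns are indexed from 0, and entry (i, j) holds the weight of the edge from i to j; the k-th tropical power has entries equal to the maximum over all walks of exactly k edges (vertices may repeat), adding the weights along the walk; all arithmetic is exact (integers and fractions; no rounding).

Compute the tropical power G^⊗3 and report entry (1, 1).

G^⊗2:
  [4, 5, 11]
  [-3, 3, 9]
  [-4, 8, 14]
G^⊗3:
  [6, 12, 18]
  [-1, 10, 16]
  [3, 15, 21]
Key observation: the optimum is the walk 1->2->2->1, with weight 2 + 7 + 1 = 10.
Optimal value attained by: walk 1->2->2->1.
Answer: (G^⊗3)[1][1] = 10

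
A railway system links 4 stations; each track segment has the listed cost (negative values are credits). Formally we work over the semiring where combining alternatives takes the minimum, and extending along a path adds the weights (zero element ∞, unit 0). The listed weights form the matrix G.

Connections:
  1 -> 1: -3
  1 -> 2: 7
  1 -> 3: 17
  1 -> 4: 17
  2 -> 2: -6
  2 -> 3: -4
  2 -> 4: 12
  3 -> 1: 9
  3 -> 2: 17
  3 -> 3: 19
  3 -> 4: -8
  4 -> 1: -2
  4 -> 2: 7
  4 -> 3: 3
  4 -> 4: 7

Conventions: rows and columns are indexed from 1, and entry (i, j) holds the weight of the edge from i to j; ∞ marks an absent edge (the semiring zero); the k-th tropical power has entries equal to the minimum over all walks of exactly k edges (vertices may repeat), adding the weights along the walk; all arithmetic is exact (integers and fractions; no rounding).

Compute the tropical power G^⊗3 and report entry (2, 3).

G^⊗2:
  [-6, 1, 3, 9]
  [5, -12, -10, -12]
  [-10, -1, -5, -1]
  [-5, 1, 3, -5]
G^⊗3:
  [-9, -5, -3, -5]
  [-14, -18, -16, -18]
  [-13, -7, -5, -13]
  [-8, -5, -3, -5]
Key observation: the optimum is the walk 2->2->2->3, with weight (-6) + (-6) + (-4) = -16.
Optimal value attained by: walk 2->2->2->3.
Answer: (G^⊗3)[2][3] = -16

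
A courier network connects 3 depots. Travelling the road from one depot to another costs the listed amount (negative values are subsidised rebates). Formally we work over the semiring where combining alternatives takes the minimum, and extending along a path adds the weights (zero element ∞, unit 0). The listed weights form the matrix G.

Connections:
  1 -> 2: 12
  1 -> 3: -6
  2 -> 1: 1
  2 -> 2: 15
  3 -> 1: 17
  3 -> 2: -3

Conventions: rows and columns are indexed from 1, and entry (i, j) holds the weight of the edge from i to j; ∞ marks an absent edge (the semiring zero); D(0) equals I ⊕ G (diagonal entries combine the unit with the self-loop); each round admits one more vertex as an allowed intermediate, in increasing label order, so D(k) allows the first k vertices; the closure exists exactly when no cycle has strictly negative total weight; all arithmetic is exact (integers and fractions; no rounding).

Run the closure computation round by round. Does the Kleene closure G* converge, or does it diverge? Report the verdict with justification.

D(0):
  [0, 12, -6]
  [1, 0, ∞]
  [17, -3, 0]
D(1):
  [0, 12, -6]
  [1, 0, -5]
  [17, -3, 0]
Detection: at round 2, diagonal entry (3, 3) turns strictly negative.
Key observation: the cycle 3->2->1->3 has total weight (-3) + 1 + (-6), which is strictly negative.
Answer: DIVERGES — negative cycle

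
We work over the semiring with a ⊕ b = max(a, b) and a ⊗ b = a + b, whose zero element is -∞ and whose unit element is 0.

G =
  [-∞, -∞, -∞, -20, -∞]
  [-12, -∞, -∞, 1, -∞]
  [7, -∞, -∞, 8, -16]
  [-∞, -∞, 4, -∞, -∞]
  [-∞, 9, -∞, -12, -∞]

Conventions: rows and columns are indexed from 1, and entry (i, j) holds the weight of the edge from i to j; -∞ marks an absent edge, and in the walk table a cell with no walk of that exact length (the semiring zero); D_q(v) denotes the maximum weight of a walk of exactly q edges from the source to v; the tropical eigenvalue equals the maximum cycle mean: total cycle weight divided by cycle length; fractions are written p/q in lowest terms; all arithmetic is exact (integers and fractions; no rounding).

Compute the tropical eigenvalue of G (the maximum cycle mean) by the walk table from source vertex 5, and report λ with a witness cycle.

q=0: [-∞, -∞, -∞, -∞, 0]
q=1: [-∞, 9, -∞, -12, -∞]
q=2: [-3, -∞, -8, 10, -∞]
q=3: [-1, -∞, 14, 0, -24]
q=4: [21, -15, 4, 22, -2]
q=5: [11, 7, 26, 12, -12]
Optimal cycle mean attained by: cycle 3->4->3, total 8 + 4, length 2.
Answer: λ = 6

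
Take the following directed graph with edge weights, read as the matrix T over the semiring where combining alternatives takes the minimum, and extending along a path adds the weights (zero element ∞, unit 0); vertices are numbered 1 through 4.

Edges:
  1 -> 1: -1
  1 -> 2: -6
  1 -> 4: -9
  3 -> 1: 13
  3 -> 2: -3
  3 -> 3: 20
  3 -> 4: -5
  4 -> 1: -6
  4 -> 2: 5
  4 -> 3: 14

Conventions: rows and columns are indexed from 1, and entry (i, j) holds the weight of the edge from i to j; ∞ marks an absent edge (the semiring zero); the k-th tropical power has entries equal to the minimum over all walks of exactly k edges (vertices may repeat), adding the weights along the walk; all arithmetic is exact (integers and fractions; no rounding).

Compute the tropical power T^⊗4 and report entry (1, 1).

T^⊗2:
  [-15, -7, 5, -10]
  [∞, ∞, ∞, ∞]
  [-11, 0, 9, 4]
  [-7, -12, 34, -15]
T^⊗3:
  [-16, -21, 4, -24]
  [∞, ∞, ∞, ∞]
  [-12, -17, 18, -20]
  [-21, -13, -1, -16]
T^⊗4:
  [-30, -22, -10, -25]
  [∞, ∞, ∞, ∞]
  [-26, -18, -6, -21]
  [-22, -27, -2, -30]
Key observation: the optimum is the walk 1->4->1->4->1, with weight (-9) + (-6) + (-9) + (-6) = -30.
Optimal value attained by: walk 1->4->1->4->1.
Answer: (T^⊗4)[1][1] = -30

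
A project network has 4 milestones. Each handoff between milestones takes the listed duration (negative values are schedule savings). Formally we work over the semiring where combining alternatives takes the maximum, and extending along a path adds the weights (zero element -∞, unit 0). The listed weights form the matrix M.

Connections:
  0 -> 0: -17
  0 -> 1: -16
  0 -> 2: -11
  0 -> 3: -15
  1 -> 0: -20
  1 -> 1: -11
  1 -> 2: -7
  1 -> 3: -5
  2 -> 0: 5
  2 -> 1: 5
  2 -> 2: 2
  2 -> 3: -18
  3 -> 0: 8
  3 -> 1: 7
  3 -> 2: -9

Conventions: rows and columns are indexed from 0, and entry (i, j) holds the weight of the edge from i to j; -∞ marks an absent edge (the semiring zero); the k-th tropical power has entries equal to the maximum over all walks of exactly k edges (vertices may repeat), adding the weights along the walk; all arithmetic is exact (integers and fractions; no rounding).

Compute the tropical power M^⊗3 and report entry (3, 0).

M^⊗2:
  [-6, -6, -9, -21]
  [3, 2, -5, -16]
  [7, 7, 4, 0]
  [-4, -4, 0, 2]
M^⊗3:
  [-4, -4, -7, -11]
  [0, 0, -3, -3]
  [9, 9, 6, 2]
  [10, 9, 2, -9]
Key observation: the optimum is the walk 3->1->3->0, with weight 7 + (-5) + 8 = 10.
Optimal value attained by: walk 3->1->3->0.
Answer: (M^⊗3)[3][0] = 10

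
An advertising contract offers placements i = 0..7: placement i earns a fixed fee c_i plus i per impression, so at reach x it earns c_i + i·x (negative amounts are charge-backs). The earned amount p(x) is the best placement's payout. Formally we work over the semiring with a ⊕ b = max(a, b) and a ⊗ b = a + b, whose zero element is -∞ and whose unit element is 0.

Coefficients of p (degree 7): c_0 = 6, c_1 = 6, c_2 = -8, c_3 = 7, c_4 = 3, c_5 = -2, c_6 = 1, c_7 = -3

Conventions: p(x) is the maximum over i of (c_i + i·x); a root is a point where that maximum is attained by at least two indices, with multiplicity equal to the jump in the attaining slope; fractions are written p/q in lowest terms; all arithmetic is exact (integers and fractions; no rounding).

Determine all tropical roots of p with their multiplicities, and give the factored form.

hull edge (i=0, c=6) to (i=3, c=7): slope 1/3, span 3
hull edge (i=3, c=7) to (i=6, c=1): slope -2, span 3
hull edge (i=6, c=1) to (i=7, c=-3): slope -4, span 1
Factored form: p(x) = -3 ⊗ (x ⊕ (-1/3)) ⊗ (x ⊕ (-1/3)) ⊗ (x ⊕ (-1/3)) ⊗ (x ⊕ 2) ⊗ (x ⊕ 2) ⊗ (x ⊕ 2) ⊗ (x ⊕ 4)
Answer: roots = -1/3 (mult 3), 2 (mult 3), 4 (mult 1)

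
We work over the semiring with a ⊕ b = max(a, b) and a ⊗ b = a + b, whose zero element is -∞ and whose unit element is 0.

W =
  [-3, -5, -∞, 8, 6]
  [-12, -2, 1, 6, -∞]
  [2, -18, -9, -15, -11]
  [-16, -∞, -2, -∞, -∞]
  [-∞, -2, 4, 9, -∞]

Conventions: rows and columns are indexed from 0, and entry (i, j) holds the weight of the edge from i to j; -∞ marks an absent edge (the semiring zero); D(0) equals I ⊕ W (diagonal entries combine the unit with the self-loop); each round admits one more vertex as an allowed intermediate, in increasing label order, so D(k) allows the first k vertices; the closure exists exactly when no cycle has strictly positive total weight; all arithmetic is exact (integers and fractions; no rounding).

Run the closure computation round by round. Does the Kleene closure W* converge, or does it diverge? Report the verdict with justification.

D(0):
  [0, -5, -∞, 8, 6]
  [-12, 0, 1, 6, -∞]
  [2, -18, 0, -15, -11]
  [-16, -∞, -2, 0, -∞]
  [-∞, -2, 4, 9, 0]
D(1):
  [0, -5, -∞, 8, 6]
  [-12, 0, 1, 6, -6]
  [2, -3, 0, 10, 8]
  [-16, -21, -2, 0, -10]
  [-∞, -2, 4, 9, 0]
D(2):
  [0, -5, -4, 8, 6]
  [-12, 0, 1, 6, -6]
  [2, -3, 0, 10, 8]
  [-16, -21, -2, 0, -10]
  [-14, -2, 4, 9, 0]
Detection: at round 3, diagonal entry (3, 3) turns strictly positive.
Key observation: the cycle 3->2->0->1->3 has total weight (-2) + 2 + (-5) + 6, which is strictly positive.
Answer: DIVERGES — positive cycle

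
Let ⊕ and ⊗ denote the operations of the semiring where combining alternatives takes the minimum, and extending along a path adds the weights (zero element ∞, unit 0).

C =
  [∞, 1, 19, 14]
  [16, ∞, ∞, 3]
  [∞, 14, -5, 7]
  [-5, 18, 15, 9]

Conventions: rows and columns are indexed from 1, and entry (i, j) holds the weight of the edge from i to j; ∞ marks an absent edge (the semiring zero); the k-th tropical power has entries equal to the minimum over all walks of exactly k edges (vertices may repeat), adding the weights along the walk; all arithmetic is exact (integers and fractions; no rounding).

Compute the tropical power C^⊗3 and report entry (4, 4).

C^⊗2:
  [9, 32, 14, 4]
  [-2, 17, 18, 12]
  [2, 9, -10, 2]
  [4, -4, 10, 9]
C^⊗3:
  [-1, 10, 9, 13]
  [7, -1, 13, 12]
  [-3, 3, -15, -3]
  [4, 5, 5, -1]
Key observation: the optimum is the walk 4->1->2->4, with weight (-5) + 1 + 3 = -1.
Optimal value attained by: walk 4->1->2->4.
Answer: (C^⊗3)[4][4] = -1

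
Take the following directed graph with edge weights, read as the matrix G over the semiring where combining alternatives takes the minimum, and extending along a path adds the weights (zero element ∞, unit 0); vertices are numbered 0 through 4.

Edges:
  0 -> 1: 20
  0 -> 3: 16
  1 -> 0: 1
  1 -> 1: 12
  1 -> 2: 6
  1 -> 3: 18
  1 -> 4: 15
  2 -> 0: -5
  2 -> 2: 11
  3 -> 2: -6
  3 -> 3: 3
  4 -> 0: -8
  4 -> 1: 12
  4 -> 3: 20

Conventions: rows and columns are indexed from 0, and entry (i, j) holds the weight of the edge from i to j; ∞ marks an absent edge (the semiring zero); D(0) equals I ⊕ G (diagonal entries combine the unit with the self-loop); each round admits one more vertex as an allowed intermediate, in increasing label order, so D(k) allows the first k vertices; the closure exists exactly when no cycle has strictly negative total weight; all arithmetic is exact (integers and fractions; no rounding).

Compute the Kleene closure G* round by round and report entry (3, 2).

D(0):
  [0, 20, ∞, 16, ∞]
  [1, 0, 6, 18, 15]
  [-5, ∞, 0, ∞, ∞]
  [∞, ∞, -6, 0, ∞]
  [-8, 12, ∞, 20, 0]
D(1):
  [0, 20, ∞, 16, ∞]
  [1, 0, 6, 17, 15]
  [-5, 15, 0, 11, ∞]
  [∞, ∞, -6, 0, ∞]
  [-8, 12, ∞, 8, 0]
D(2):
  [0, 20, 26, 16, 35]
  [1, 0, 6, 17, 15]
  [-5, 15, 0, 11, 30]
  [∞, ∞, -6, 0, ∞]
  [-8, 12, 18, 8, 0]
D(3):
  [0, 20, 26, 16, 35]
  [1, 0, 6, 17, 15]
  [-5, 15, 0, 11, 30]
  [-11, 9, -6, 0, 24]
  [-8, 12, 18, 8, 0]
D(4):
  [0, 20, 10, 16, 35]
  [1, 0, 6, 17, 15]
  [-5, 15, 0, 11, 30]
  [-11, 9, -6, 0, 24]
  [-8, 12, 2, 8, 0]
D(5):
  [0, 20, 10, 16, 35]
  [1, 0, 6, 17, 15]
  [-5, 15, 0, 11, 30]
  [-11, 9, -6, 0, 24]
  [-8, 12, 2, 8, 0]
Answer: G*[3][2] = -6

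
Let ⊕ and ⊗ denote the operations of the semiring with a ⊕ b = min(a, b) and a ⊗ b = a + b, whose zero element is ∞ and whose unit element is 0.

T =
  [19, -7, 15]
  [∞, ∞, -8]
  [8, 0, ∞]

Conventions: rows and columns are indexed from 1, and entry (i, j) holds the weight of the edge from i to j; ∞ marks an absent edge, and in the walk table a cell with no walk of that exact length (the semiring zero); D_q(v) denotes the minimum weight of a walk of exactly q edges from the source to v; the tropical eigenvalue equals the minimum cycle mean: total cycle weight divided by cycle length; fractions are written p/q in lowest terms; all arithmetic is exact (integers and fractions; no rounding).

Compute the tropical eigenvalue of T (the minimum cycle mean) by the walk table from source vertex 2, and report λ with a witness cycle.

q=0: [∞, 0, ∞]
q=1: [∞, ∞, -8]
q=2: [0, -8, ∞]
q=3: [19, -7, -16]
Optimal cycle mean attained by: cycle 2->3->2, total (-8) + 0, length 2.
Answer: λ = -4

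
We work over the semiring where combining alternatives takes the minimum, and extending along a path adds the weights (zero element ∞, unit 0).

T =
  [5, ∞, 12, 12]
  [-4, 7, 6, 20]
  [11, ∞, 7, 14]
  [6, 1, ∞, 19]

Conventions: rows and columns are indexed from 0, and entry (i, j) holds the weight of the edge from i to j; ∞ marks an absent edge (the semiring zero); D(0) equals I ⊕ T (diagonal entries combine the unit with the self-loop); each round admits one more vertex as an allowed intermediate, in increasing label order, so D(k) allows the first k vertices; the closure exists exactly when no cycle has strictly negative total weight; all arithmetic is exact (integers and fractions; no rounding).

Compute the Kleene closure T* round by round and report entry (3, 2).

D(0):
  [0, ∞, 12, 12]
  [-4, 0, 6, 20]
  [11, ∞, 0, 14]
  [6, 1, ∞, 0]
D(1):
  [0, ∞, 12, 12]
  [-4, 0, 6, 8]
  [11, ∞, 0, 14]
  [6, 1, 18, 0]
D(2):
  [0, ∞, 12, 12]
  [-4, 0, 6, 8]
  [11, ∞, 0, 14]
  [-3, 1, 7, 0]
D(3):
  [0, ∞, 12, 12]
  [-4, 0, 6, 8]
  [11, ∞, 0, 14]
  [-3, 1, 7, 0]
D(4):
  [0, 13, 12, 12]
  [-4, 0, 6, 8]
  [11, 15, 0, 14]
  [-3, 1, 7, 0]
Answer: T*[3][2] = 7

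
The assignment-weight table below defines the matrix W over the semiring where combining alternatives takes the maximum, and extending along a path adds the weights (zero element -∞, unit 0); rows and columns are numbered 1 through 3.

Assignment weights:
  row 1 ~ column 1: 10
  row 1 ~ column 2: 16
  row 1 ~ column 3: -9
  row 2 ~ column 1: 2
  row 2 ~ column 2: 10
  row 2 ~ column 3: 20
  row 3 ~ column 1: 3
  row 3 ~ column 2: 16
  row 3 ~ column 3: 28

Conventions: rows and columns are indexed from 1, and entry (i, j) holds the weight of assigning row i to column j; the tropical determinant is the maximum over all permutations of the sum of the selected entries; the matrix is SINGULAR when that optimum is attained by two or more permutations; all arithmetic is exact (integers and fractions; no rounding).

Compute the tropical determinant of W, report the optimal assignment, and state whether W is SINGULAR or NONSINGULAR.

σ = (1, 2, 3): 10 + 10 + 28 = 48
σ = (1, 3, 2): 10 + 20 + 16 = 46
σ = (2, 1, 3): 16 + 2 + 28 = 46
σ = (2, 3, 1): 16 + 20 + 3 = 39
σ = (3, 1, 2): (-9) + 2 + 16 = 9
σ = (3, 2, 1): (-9) + 10 + 3 = 4
Optimal value attained by: σ = (1, 2, 3).
Answer: det⊕(W) = 48; verdict: NONSINGULAR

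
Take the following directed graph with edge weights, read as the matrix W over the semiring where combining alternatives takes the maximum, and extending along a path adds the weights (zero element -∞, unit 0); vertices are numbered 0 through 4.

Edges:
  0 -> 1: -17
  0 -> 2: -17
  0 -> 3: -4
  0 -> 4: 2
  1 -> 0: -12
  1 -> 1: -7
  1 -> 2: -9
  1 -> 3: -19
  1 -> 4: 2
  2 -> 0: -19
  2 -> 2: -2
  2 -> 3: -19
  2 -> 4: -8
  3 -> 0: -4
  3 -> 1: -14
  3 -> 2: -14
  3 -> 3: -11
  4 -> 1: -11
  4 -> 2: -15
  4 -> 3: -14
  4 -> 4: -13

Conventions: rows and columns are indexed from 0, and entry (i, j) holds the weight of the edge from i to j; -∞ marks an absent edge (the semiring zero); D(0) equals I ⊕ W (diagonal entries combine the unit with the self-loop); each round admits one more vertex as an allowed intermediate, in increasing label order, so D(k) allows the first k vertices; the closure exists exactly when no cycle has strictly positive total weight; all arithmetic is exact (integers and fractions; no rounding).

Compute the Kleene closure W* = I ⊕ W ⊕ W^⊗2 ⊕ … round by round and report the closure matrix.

D(0):
  [0, -17, -17, -4, 2]
  [-12, 0, -9, -19, 2]
  [-19, -∞, 0, -19, -8]
  [-4, -14, -14, 0, -∞]
  [-∞, -11, -15, -14, 0]
D(1):
  [0, -17, -17, -4, 2]
  [-12, 0, -9, -16, 2]
  [-19, -36, 0, -19, -8]
  [-4, -14, -14, 0, -2]
  [-∞, -11, -15, -14, 0]
D(2):
  [0, -17, -17, -4, 2]
  [-12, 0, -9, -16, 2]
  [-19, -36, 0, -19, -8]
  [-4, -14, -14, 0, -2]
  [-23, -11, -15, -14, 0]
D(3):
  [0, -17, -17, -4, 2]
  [-12, 0, -9, -16, 2]
  [-19, -36, 0, -19, -8]
  [-4, -14, -14, 0, -2]
  [-23, -11, -15, -14, 0]
D(4):
  [0, -17, -17, -4, 2]
  [-12, 0, -9, -16, 2]
  [-19, -33, 0, -19, -8]
  [-4, -14, -14, 0, -2]
  [-18, -11, -15, -14, 0]
D(5):
  [0, -9, -13, -4, 2]
  [-12, 0, -9, -12, 2]
  [-19, -19, 0, -19, -8]
  [-4, -13, -14, 0, -2]
  [-18, -11, -15, -14, 0]
Answer: W* = [[0, -9, -13, -4, 2], [-12, 0, -9, -12, 2], [-19, -19, 0, -19, -8], [-4, -13, -14, 0, -2], [-18, -11, -15, -14, 0]]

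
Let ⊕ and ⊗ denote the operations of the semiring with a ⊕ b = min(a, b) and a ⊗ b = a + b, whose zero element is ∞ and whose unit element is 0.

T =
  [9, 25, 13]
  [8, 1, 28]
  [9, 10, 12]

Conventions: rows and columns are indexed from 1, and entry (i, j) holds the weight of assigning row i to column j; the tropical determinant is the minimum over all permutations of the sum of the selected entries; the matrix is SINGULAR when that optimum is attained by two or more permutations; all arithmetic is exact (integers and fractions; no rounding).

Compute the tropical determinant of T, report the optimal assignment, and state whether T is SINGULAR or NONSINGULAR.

σ = (1, 2, 3): 9 + 1 + 12 = 22
σ = (1, 3, 2): 9 + 28 + 10 = 47
σ = (2, 1, 3): 25 + 8 + 12 = 45
σ = (2, 3, 1): 25 + 28 + 9 = 62
σ = (3, 1, 2): 13 + 8 + 10 = 31
σ = (3, 2, 1): 13 + 1 + 9 = 23
Optimal value attained by: σ = (1, 2, 3).
Answer: det⊕(T) = 22; verdict: NONSINGULAR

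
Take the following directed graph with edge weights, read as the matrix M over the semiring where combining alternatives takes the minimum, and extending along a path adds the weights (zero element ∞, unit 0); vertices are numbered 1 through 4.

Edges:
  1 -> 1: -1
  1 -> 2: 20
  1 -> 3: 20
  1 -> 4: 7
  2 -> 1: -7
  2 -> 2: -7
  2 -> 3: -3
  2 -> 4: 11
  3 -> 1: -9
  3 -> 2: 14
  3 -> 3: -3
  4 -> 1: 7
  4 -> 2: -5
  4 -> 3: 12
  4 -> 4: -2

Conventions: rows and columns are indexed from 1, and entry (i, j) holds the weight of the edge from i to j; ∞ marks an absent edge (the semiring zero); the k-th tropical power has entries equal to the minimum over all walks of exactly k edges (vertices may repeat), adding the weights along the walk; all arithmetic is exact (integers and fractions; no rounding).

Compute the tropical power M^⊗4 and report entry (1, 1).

M^⊗2:
  [-2, 2, 17, 5]
  [-14, -14, -10, 0]
  [-12, 7, -6, -2]
  [-12, -12, -8, -4]
M^⊗3:
  [-5, -5, -1, 3]
  [-21, -21, -17, -7]
  [-15, -7, -9, -5]
  [-19, -19, -15, -6]
M^⊗4:
  [-12, -12, -8, 1]
  [-28, -28, -24, -14]
  [-18, -14, -12, -8]
  [-26, -26, -22, -12]
Key observation: the optimum is the walk 1->4->2->2->1, with weight 7 + (-5) + (-7) + (-7) = -12.
Optimal value attained by: walk 1->4->2->2->1.
Answer: (M^⊗4)[1][1] = -12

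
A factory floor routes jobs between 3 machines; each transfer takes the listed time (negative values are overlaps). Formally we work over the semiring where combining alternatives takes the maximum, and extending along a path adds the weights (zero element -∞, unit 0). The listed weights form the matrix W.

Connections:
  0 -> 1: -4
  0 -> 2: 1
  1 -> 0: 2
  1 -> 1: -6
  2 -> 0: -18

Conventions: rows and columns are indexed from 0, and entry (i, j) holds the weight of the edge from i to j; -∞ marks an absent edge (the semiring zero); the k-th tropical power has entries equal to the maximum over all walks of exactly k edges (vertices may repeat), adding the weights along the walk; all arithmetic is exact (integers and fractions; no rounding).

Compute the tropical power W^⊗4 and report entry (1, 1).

W^⊗2:
  [-2, -10, -∞]
  [-4, -2, 3]
  [-∞, -22, -17]
W^⊗3:
  [-8, -6, -1]
  [0, -8, -3]
  [-20, -28, -∞]
W^⊗4:
  [-4, -12, -7]
  [-6, -4, 1]
  [-26, -24, -19]
Key observation: the optimum is the walk 1->0->1->0->1, with weight 2 + (-4) + 2 + (-4) = -4.
Optimal value attained by: walk 1->0->1->0->1.
Answer: (W^⊗4)[1][1] = -4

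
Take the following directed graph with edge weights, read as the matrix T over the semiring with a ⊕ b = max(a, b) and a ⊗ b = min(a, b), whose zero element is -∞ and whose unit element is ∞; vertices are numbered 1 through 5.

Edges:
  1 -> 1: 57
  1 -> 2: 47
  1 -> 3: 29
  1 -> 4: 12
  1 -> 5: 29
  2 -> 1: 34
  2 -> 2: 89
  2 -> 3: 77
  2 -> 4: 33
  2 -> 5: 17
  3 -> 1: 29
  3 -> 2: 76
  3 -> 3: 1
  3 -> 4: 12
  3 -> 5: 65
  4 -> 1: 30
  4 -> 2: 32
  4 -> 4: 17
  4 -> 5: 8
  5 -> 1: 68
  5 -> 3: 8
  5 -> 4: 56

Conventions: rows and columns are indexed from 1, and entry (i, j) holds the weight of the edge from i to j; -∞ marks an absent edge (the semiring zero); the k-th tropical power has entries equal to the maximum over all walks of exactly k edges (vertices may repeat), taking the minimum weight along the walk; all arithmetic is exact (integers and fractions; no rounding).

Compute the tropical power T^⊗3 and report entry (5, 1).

T^⊗2:
  [57, 47, 47, 33, 29]
  [34, 89, 77, 33, 65]
  [65, 76, 76, 56, 29]
  [32, 32, 32, 32, 29]
  [57, 47, 29, 17, 29]
T^⊗3:
  [57, 47, 47, 33, 47]
  [65, 89, 77, 56, 65]
  [57, 76, 76, 33, 65]
  [32, 32, 32, 32, 32]
  [57, 47, 47, 33, 29]
Key observation: the optimum is the walk 5->1->1->1, with weight 68 min 57 min 57 = 57.
Optimal value attained by: walk 5->1->1->1.
Answer: (T^⊗3)[5][1] = 57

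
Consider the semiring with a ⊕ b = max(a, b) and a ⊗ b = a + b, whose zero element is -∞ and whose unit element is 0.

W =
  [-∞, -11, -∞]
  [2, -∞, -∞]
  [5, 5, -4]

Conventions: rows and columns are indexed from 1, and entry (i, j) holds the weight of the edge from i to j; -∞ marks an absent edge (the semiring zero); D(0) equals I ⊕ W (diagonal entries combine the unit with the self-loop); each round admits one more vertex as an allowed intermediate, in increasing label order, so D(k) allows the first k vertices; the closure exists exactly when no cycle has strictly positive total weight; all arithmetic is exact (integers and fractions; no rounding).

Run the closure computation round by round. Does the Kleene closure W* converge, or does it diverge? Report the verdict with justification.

D(0):
  [0, -11, -∞]
  [2, 0, -∞]
  [5, 5, 0]
D(1):
  [0, -11, -∞]
  [2, 0, -∞]
  [5, 5, 0]
D(2):
  [0, -11, -∞]
  [2, 0, -∞]
  [7, 5, 0]
D(3):
  [0, -11, -∞]
  [2, 0, -∞]
  [7, 5, 0]
Key observation: every diagonal entry stays at the unit through all rounds, so no improving cycle exists.
Answer: CONVERGES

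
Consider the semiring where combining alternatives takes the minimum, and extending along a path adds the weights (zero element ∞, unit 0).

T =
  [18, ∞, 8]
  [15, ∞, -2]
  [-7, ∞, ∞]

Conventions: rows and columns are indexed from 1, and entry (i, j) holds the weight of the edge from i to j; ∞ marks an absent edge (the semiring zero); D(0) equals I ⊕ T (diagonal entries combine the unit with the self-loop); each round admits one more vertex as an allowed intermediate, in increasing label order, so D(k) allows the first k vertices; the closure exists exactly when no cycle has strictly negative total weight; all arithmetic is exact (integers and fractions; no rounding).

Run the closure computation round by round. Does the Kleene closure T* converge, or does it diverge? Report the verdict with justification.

D(0):
  [0, ∞, 8]
  [15, 0, -2]
  [-7, ∞, 0]
D(1):
  [0, ∞, 8]
  [15, 0, -2]
  [-7, ∞, 0]
D(2):
  [0, ∞, 8]
  [15, 0, -2]
  [-7, ∞, 0]
D(3):
  [0, ∞, 8]
  [-9, 0, -2]
  [-7, ∞, 0]
Key observation: every diagonal entry stays at the unit through all rounds, so no improving cycle exists.
Answer: CONVERGES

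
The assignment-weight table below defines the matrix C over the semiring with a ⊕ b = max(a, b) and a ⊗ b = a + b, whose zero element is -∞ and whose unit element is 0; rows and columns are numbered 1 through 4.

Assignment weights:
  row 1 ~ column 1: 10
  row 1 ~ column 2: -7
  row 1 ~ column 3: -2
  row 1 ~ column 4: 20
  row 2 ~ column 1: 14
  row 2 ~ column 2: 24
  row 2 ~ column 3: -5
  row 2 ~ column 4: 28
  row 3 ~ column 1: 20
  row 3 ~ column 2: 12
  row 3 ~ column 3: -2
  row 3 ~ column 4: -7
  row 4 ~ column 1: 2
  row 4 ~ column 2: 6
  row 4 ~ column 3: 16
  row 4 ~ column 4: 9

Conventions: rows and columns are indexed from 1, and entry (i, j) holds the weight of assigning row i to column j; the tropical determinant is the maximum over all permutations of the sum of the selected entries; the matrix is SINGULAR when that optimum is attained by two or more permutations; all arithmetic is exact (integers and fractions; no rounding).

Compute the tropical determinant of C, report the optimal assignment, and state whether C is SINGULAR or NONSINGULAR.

σ = (1, 2, 3, 4): 10 + 24 + (-2) + 9 = 41
σ = (1, 2, 4, 3): 10 + 24 + (-7) + 16 = 43
σ = (1, 3, 2, 4): 10 + (-5) + 12 + 9 = 26
σ = (1, 3, 4, 2): 10 + (-5) + (-7) + 6 = 4
σ = (1, 4, 2, 3): 10 + 28 + 12 + 16 = 66
σ = (1, 4, 3, 2): 10 + 28 + (-2) + 6 = 42
σ = (2, 1, 3, 4): (-7) + 14 + (-2) + 9 = 14
σ = (2, 1, 4, 3): (-7) + 14 + (-7) + 16 = 16
σ = (2, 3, 1, 4): (-7) + (-5) + 20 + 9 = 17
σ = (2, 3, 4, 1): (-7) + (-5) + (-7) + 2 = -17
σ = (2, 4, 1, 3): (-7) + 28 + 20 + 16 = 57
σ = (2, 4, 3, 1): (-7) + 28 + (-2) + 2 = 21
σ = (3, 1, 2, 4): (-2) + 14 + 12 + 9 = 33
σ = (3, 1, 4, 2): (-2) + 14 + (-7) + 6 = 11
σ = (3, 2, 1, 4): (-2) + 24 + 20 + 9 = 51
σ = (3, 2, 4, 1): (-2) + 24 + (-7) + 2 = 17
σ = (3, 4, 1, 2): (-2) + 28 + 20 + 6 = 52
σ = (3, 4, 2, 1): (-2) + 28 + 12 + 2 = 40
σ = (4, 1, 2, 3): 20 + 14 + 12 + 16 = 62
σ = (4, 1, 3, 2): 20 + 14 + (-2) + 6 = 38
σ = (4, 2, 1, 3): 20 + 24 + 20 + 16 = 80
σ = (4, 2, 3, 1): 20 + 24 + (-2) + 2 = 44
σ = (4, 3, 1, 2): 20 + (-5) + 20 + 6 = 41
σ = (4, 3, 2, 1): 20 + (-5) + 12 + 2 = 29
Optimal value attained by: σ = (4, 2, 1, 3).
Answer: det⊕(C) = 80; verdict: NONSINGULAR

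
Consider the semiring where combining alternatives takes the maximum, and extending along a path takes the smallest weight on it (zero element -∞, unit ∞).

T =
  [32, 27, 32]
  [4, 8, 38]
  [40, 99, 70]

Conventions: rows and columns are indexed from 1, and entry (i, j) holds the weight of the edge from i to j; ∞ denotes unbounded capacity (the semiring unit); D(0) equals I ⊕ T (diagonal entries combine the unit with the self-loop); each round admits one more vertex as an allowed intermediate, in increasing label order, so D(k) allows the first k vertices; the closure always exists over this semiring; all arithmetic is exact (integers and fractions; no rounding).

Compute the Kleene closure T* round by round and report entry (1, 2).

D(0):
  [∞, 27, 32]
  [4, ∞, 38]
  [40, 99, ∞]
D(1):
  [∞, 27, 32]
  [4, ∞, 38]
  [40, 99, ∞]
D(2):
  [∞, 27, 32]
  [4, ∞, 38]
  [40, 99, ∞]
D(3):
  [∞, 32, 32]
  [38, ∞, 38]
  [40, 99, ∞]
Answer: T*[1][2] = 32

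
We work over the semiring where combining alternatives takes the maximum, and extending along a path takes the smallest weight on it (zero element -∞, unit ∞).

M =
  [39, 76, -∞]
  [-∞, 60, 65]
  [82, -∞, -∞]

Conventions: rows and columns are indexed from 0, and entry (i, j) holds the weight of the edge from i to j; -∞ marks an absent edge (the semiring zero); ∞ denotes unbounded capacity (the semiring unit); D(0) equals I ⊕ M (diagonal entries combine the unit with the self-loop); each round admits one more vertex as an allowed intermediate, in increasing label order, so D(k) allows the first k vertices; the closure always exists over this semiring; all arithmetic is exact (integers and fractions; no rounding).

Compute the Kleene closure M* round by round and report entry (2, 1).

D(0):
  [∞, 76, -∞]
  [-∞, ∞, 65]
  [82, -∞, ∞]
D(1):
  [∞, 76, -∞]
  [-∞, ∞, 65]
  [82, 76, ∞]
D(2):
  [∞, 76, 65]
  [-∞, ∞, 65]
  [82, 76, ∞]
D(3):
  [∞, 76, 65]
  [65, ∞, 65]
  [82, 76, ∞]
Answer: M*[2][1] = 76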